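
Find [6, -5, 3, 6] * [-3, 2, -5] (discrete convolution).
y[0] = 6×-3 = -18; y[1] = 6×2 + -5×-3 = 27; y[2] = 6×-5 + -5×2 + 3×-3 = -49; y[3] = -5×-5 + 3×2 + 6×-3 = 13; y[4] = 3×-5 + 6×2 = -3; y[5] = 6×-5 = -30

[-18, 27, -49, 13, -3, -30]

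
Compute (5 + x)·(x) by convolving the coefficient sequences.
Ascending coefficients: a = [5, 1], b = [0, 1]. c[0] = 5×0 = 0; c[1] = 5×1 + 1×0 = 5; c[2] = 1×1 = 1. Result coefficients: [0, 5, 1] → 5x + x^2

5x + x^2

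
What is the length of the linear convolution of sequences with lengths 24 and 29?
Linear/full convolution length: m + n - 1 = 24 + 29 - 1 = 52

52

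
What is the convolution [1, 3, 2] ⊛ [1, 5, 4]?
y[0] = 1×1 = 1; y[1] = 1×5 + 3×1 = 8; y[2] = 1×4 + 3×5 + 2×1 = 21; y[3] = 3×4 + 2×5 = 22; y[4] = 2×4 = 8

[1, 8, 21, 22, 8]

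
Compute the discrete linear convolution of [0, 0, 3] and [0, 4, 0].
y[0] = 0×0 = 0; y[1] = 0×4 + 0×0 = 0; y[2] = 0×0 + 0×4 + 3×0 = 0; y[3] = 0×0 + 3×4 = 12; y[4] = 3×0 = 0

[0, 0, 0, 12, 0]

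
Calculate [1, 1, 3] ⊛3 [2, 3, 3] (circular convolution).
Use y[k] = Σ_j a[j]·b[(k-j) mod 3]. y[0] = 1×2 + 1×3 + 3×3 = 14; y[1] = 1×3 + 1×2 + 3×3 = 14; y[2] = 1×3 + 1×3 + 3×2 = 12. Result: [14, 14, 12]

[14, 14, 12]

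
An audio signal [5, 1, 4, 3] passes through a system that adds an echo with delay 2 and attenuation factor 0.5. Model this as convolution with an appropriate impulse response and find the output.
Direct-path + delayed-attenuated-path model → impulse response h = [1, 0, 0.5] (1 at lag 0, 0.5 at lag 2). Output y[n] = x[n] + 0.5·x[n - 2] (with x[n] = 0 outside 0..3): y[0] = 5 + 0.5×0 = 5; y[1] = 1 + 0.5×0 = 1; y[2] = 4 + 0.5×5 = 6.5; y[3] = 3 + 0.5×1 = 3.5; y[4] = 0 + 0.5×4 = 2.0; y[5] = 0 + 0.5×3 = 1.5. So y = [5, 1, 6.5, 3.5, 2.0, 1.5]

[5, 1, 6.5, 3.5, 2.0, 1.5]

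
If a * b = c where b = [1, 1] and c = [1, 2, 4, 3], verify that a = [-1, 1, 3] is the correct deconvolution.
Forward-compute [-1, 1, 3] * [1, 1]: c[0] = -1×1 = -1; c[1] = -1×1 + 1×1 = 0; c[2] = 1×1 + 3×1 = 4; c[3] = 3×1 = 3 → [-1, 0, 4, 3]. Does not match given c = [1, 2, 4, 3].

Not verified. [-1, 1, 3] * [1, 1] = [-1, 0, 4, 3], which differs from [1, 2, 4, 3] at index 0.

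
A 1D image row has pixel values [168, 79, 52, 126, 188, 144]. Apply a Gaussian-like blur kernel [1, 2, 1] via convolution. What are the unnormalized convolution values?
Convolve image row [168, 79, 52, 126, 188, 144] with kernel [1, 2, 1]: y[0] = 168×1 = 168; y[1] = 168×2 + 79×1 = 415; y[2] = 168×1 + 79×2 + 52×1 = 378; y[3] = 79×1 + 52×2 + 126×1 = 309; y[4] = 52×1 + 126×2 + 188×1 = 492; y[5] = 126×1 + 188×2 + 144×1 = 646; y[6] = 188×1 + 144×2 = 476; y[7] = 144×1 = 144 → [168, 415, 378, 309, 492, 646, 476, 144]. Normalization factor = sum(kernel) = 4.

[168, 415, 378, 309, 492, 646, 476, 144]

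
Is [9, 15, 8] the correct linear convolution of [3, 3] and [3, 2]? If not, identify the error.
Recompute linear convolution of [3, 3] and [3, 2]: y[0] = 3×3 = 9; y[1] = 3×2 + 3×3 = 15; y[2] = 3×2 = 6 → [9, 15, 6]. Compare to given [9, 15, 8]: they differ at index 2: given 8, correct 6, so answer: No

No. Error at index 2: given 8, correct 6.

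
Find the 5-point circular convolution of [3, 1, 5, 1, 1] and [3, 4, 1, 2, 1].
Use y[k] = Σ_j f[j]·g[(k-j) mod 5]. y[0] = 3×3 + 1×1 + 5×2 + 1×1 + 1×4 = 25; y[1] = 3×4 + 1×3 + 5×1 + 1×2 + 1×1 = 23; y[2] = 3×1 + 1×4 + 5×3 + 1×1 + 1×2 = 25; y[3] = 3×2 + 1×1 + 5×4 + 1×3 + 1×1 = 31; y[4] = 3×1 + 1×2 + 5×1 + 1×4 + 1×3 = 17. Result: [25, 23, 25, 31, 17]

[25, 23, 25, 31, 17]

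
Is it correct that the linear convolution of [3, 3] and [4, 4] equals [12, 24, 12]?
Recompute linear convolution of [3, 3] and [4, 4]: y[0] = 3×4 = 12; y[1] = 3×4 + 3×4 = 24; y[2] = 3×4 = 12 → [12, 24, 12]. Given [12, 24, 12] matches, so answer: Yes

Yes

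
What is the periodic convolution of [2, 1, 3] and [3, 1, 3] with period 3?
Use y[k] = Σ_j a[j]·b[(k-j) mod 3]. y[0] = 2×3 + 1×3 + 3×1 = 12; y[1] = 2×1 + 1×3 + 3×3 = 14; y[2] = 2×3 + 1×1 + 3×3 = 16. Result: [12, 14, 16]

[12, 14, 16]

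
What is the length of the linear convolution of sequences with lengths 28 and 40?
Linear/full convolution length: m + n - 1 = 28 + 40 - 1 = 67

67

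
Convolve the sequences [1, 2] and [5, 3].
y[0] = 1×5 = 5; y[1] = 1×3 + 2×5 = 13; y[2] = 2×3 = 6

[5, 13, 6]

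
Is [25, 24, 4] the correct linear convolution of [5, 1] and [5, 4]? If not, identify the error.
Recompute linear convolution of [5, 1] and [5, 4]: y[0] = 5×5 = 25; y[1] = 5×4 + 1×5 = 25; y[2] = 1×4 = 4 → [25, 25, 4]. Compare to given [25, 24, 4]: they differ at index 1: given 24, correct 25, so answer: No

No. Error at index 1: given 24, correct 25.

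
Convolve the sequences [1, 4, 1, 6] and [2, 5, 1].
y[0] = 1×2 = 2; y[1] = 1×5 + 4×2 = 13; y[2] = 1×1 + 4×5 + 1×2 = 23; y[3] = 4×1 + 1×5 + 6×2 = 21; y[4] = 1×1 + 6×5 = 31; y[5] = 6×1 = 6

[2, 13, 23, 21, 31, 6]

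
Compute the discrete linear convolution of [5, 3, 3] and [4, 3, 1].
y[0] = 5×4 = 20; y[1] = 5×3 + 3×4 = 27; y[2] = 5×1 + 3×3 + 3×4 = 26; y[3] = 3×1 + 3×3 = 12; y[4] = 3×1 = 3

[20, 27, 26, 12, 3]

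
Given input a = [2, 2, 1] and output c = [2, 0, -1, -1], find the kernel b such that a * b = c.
Output length 4 = len(a) + len(b) - 1 ⇒ len(b) = 2. Solve b forward using b[k] = (c[k] - Σ_{i≥1} a[i]·b[k-i]) / a[0]: b[0] = c[0] / a[0] = 2 / 2 = 1; b[1] = (c[1] - 2×1) / a[0] = (0 - 2×1) / 2 = -1. So b = [1, -1]. Forward-check [2, 2, 1] * [1, -1]: c[0] = 2×1 = 2; c[1] = 2×-1 + 2×1 = 0; c[2] = 2×-1 + 1×1 = -1; c[3] = 1×-1 = -1 → [2, 0, -1, -1] ✓

[1, -1]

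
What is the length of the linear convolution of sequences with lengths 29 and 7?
Linear/full convolution length: m + n - 1 = 29 + 7 - 1 = 35

35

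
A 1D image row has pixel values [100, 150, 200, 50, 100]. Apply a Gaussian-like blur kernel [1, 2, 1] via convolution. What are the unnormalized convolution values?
Convolve image row [100, 150, 200, 50, 100] with kernel [1, 2, 1]: y[0] = 100×1 = 100; y[1] = 100×2 + 150×1 = 350; y[2] = 100×1 + 150×2 + 200×1 = 600; y[3] = 150×1 + 200×2 + 50×1 = 600; y[4] = 200×1 + 50×2 + 100×1 = 400; y[5] = 50×1 + 100×2 = 250; y[6] = 100×1 = 100 → [100, 350, 600, 600, 400, 250, 100]. Normalization factor = sum(kernel) = 4.

[100, 350, 600, 600, 400, 250, 100]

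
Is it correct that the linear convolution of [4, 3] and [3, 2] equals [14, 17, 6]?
Recompute linear convolution of [4, 3] and [3, 2]: y[0] = 4×3 = 12; y[1] = 4×2 + 3×3 = 17; y[2] = 3×2 = 6 → [12, 17, 6]. Compare to given [14, 17, 6]: they differ at index 0: given 14, correct 12, so answer: No

No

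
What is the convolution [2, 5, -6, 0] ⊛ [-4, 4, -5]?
y[0] = 2×-4 = -8; y[1] = 2×4 + 5×-4 = -12; y[2] = 2×-5 + 5×4 + -6×-4 = 34; y[3] = 5×-5 + -6×4 + 0×-4 = -49; y[4] = -6×-5 + 0×4 = 30; y[5] = 0×-5 = 0

[-8, -12, 34, -49, 30, 0]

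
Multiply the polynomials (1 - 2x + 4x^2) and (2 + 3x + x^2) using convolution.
Ascending coefficients: a = [1, -2, 4], b = [2, 3, 1]. c[0] = 1×2 = 2; c[1] = 1×3 + -2×2 = -1; c[2] = 1×1 + -2×3 + 4×2 = 3; c[3] = -2×1 + 4×3 = 10; c[4] = 4×1 = 4. Result coefficients: [2, -1, 3, 10, 4] → 2 - x + 3x^2 + 10x^3 + 4x^4

2 - x + 3x^2 + 10x^3 + 4x^4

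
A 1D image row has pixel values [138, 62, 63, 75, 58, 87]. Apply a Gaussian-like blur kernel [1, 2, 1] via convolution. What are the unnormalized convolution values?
Convolve image row [138, 62, 63, 75, 58, 87] with kernel [1, 2, 1]: y[0] = 138×1 = 138; y[1] = 138×2 + 62×1 = 338; y[2] = 138×1 + 62×2 + 63×1 = 325; y[3] = 62×1 + 63×2 + 75×1 = 263; y[4] = 63×1 + 75×2 + 58×1 = 271; y[5] = 75×1 + 58×2 + 87×1 = 278; y[6] = 58×1 + 87×2 = 232; y[7] = 87×1 = 87 → [138, 338, 325, 263, 271, 278, 232, 87]. Normalization factor = sum(kernel) = 4.

[138, 338, 325, 263, 271, 278, 232, 87]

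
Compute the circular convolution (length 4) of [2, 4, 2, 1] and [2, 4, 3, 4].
Use y[k] = Σ_j x[j]·h[(k-j) mod 4]. y[0] = 2×2 + 4×4 + 2×3 + 1×4 = 30; y[1] = 2×4 + 4×2 + 2×4 + 1×3 = 27; y[2] = 2×3 + 4×4 + 2×2 + 1×4 = 30; y[3] = 2×4 + 4×3 + 2×4 + 1×2 = 30. Result: [30, 27, 30, 30]

[30, 27, 30, 30]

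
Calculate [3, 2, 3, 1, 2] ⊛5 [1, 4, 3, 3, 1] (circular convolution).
Use y[k] = Σ_j f[j]·g[(k-j) mod 5]. y[0] = 3×1 + 2×1 + 3×3 + 1×3 + 2×4 = 25; y[1] = 3×4 + 2×1 + 3×1 + 1×3 + 2×3 = 26; y[2] = 3×3 + 2×4 + 3×1 + 1×1 + 2×3 = 27; y[3] = 3×3 + 2×3 + 3×4 + 1×1 + 2×1 = 30; y[4] = 3×1 + 2×3 + 3×3 + 1×4 + 2×1 = 24. Result: [25, 26, 27, 30, 24]

[25, 26, 27, 30, 24]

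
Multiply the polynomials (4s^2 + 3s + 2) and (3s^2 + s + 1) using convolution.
Ascending coefficients: a = [2, 3, 4], b = [1, 1, 3]. c[0] = 2×1 = 2; c[1] = 2×1 + 3×1 = 5; c[2] = 2×3 + 3×1 + 4×1 = 13; c[3] = 3×3 + 4×1 = 13; c[4] = 4×3 = 12. Result coefficients: [2, 5, 13, 13, 12] → 12s^4 + 13s^3 + 13s^2 + 5s + 2

12s^4 + 13s^3 + 13s^2 + 5s + 2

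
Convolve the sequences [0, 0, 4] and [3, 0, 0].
y[0] = 0×3 = 0; y[1] = 0×0 + 0×3 = 0; y[2] = 0×0 + 0×0 + 4×3 = 12; y[3] = 0×0 + 4×0 = 0; y[4] = 4×0 = 0

[0, 0, 12, 0, 0]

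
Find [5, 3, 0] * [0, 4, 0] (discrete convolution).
y[0] = 5×0 = 0; y[1] = 5×4 + 3×0 = 20; y[2] = 5×0 + 3×4 + 0×0 = 12; y[3] = 3×0 + 0×4 = 0; y[4] = 0×0 = 0

[0, 20, 12, 0, 0]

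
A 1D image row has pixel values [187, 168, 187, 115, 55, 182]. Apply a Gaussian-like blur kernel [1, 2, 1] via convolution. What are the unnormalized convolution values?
Convolve image row [187, 168, 187, 115, 55, 182] with kernel [1, 2, 1]: y[0] = 187×1 = 187; y[1] = 187×2 + 168×1 = 542; y[2] = 187×1 + 168×2 + 187×1 = 710; y[3] = 168×1 + 187×2 + 115×1 = 657; y[4] = 187×1 + 115×2 + 55×1 = 472; y[5] = 115×1 + 55×2 + 182×1 = 407; y[6] = 55×1 + 182×2 = 419; y[7] = 182×1 = 182 → [187, 542, 710, 657, 472, 407, 419, 182]. Normalization factor = sum(kernel) = 4.

[187, 542, 710, 657, 472, 407, 419, 182]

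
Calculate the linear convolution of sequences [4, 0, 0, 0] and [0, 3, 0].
y[0] = 4×0 = 0; y[1] = 4×3 + 0×0 = 12; y[2] = 4×0 + 0×3 + 0×0 = 0; y[3] = 0×0 + 0×3 + 0×0 = 0; y[4] = 0×0 + 0×3 = 0; y[5] = 0×0 = 0

[0, 12, 0, 0, 0, 0]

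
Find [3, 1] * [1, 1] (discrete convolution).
y[0] = 3×1 = 3; y[1] = 3×1 + 1×1 = 4; y[2] = 1×1 = 1

[3, 4, 1]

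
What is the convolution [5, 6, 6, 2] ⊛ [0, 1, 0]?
y[0] = 5×0 = 0; y[1] = 5×1 + 6×0 = 5; y[2] = 5×0 + 6×1 + 6×0 = 6; y[3] = 6×0 + 6×1 + 2×0 = 6; y[4] = 6×0 + 2×1 = 2; y[5] = 2×0 = 0

[0, 5, 6, 6, 2, 0]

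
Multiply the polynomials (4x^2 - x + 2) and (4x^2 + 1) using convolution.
Ascending coefficients: a = [2, -1, 4], b = [1, 0, 4]. c[0] = 2×1 = 2; c[1] = 2×0 + -1×1 = -1; c[2] = 2×4 + -1×0 + 4×1 = 12; c[3] = -1×4 + 4×0 = -4; c[4] = 4×4 = 16. Result coefficients: [2, -1, 12, -4, 16] → 16x^4 - 4x^3 + 12x^2 - x + 2

16x^4 - 4x^3 + 12x^2 - x + 2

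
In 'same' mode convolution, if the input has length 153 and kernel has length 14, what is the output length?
'Same' mode returns an output with the same length as the input: 153

153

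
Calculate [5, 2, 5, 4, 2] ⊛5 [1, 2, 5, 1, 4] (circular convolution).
Use y[k] = Σ_j a[j]·b[(k-j) mod 5]. y[0] = 5×1 + 2×4 + 5×1 + 4×5 + 2×2 = 42; y[1] = 5×2 + 2×1 + 5×4 + 4×1 + 2×5 = 46; y[2] = 5×5 + 2×2 + 5×1 + 4×4 + 2×1 = 52; y[3] = 5×1 + 2×5 + 5×2 + 4×1 + 2×4 = 37; y[4] = 5×4 + 2×1 + 5×5 + 4×2 + 2×1 = 57. Result: [42, 46, 52, 37, 57]

[42, 46, 52, 37, 57]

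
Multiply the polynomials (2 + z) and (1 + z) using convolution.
Ascending coefficients: a = [2, 1], b = [1, 1]. c[0] = 2×1 = 2; c[1] = 2×1 + 1×1 = 3; c[2] = 1×1 = 1. Result coefficients: [2, 3, 1] → 2 + 3z + z^2

2 + 3z + z^2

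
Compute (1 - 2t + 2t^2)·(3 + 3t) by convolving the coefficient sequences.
Ascending coefficients: a = [1, -2, 2], b = [3, 3]. c[0] = 1×3 = 3; c[1] = 1×3 + -2×3 = -3; c[2] = -2×3 + 2×3 = 0; c[3] = 2×3 = 6. Result coefficients: [3, -3, 0, 6] → 3 - 3t + 6t^3

3 - 3t + 6t^3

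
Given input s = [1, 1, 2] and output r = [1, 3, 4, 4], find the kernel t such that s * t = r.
Output length 4 = len(s) + len(t) - 1 ⇒ len(t) = 2. Solve t forward using t[k] = (r[k] - Σ_{i≥1} s[i]·t[k-i]) / s[0]: t[0] = r[0] / s[0] = 1 / 1 = 1; t[1] = (r[1] - 1×1) / s[0] = (3 - 1×1) / 1 = 2. So t = [1, 2]. Forward-check [1, 1, 2] * [1, 2]: r[0] = 1×1 = 1; r[1] = 1×2 + 1×1 = 3; r[2] = 1×2 + 2×1 = 4; r[3] = 2×2 = 4 → [1, 3, 4, 4] ✓

[1, 2]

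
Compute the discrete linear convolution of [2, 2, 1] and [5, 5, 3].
y[0] = 2×5 = 10; y[1] = 2×5 + 2×5 = 20; y[2] = 2×3 + 2×5 + 1×5 = 21; y[3] = 2×3 + 1×5 = 11; y[4] = 1×3 = 3

[10, 20, 21, 11, 3]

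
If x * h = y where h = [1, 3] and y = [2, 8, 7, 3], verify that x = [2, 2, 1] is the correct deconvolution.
Forward-compute [2, 2, 1] * [1, 3]: y[0] = 2×1 = 2; y[1] = 2×3 + 2×1 = 8; y[2] = 2×3 + 1×1 = 7; y[3] = 1×3 = 3 → [2, 8, 7, 3]. Matches given y = [2, 8, 7, 3], so verified.

Verified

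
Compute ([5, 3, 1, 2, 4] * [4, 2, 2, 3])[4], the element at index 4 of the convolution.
Use y[k] = Σ_i a[i]·b[k-i] at k=4. y[4] = 3×3 + 1×2 + 2×2 + 4×4 = 31

31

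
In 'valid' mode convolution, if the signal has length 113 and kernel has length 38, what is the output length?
'Valid' mode counts only positions where the kernel fully overlaps the signal: m - n + 1 = 113 - 38 + 1 = 76

76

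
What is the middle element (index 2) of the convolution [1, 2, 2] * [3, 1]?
Use y[k] = Σ_i a[i]·b[k-i] at k=2. y[2] = 2×1 + 2×3 = 8

8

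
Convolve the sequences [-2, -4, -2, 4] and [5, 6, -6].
y[0] = -2×5 = -10; y[1] = -2×6 + -4×5 = -32; y[2] = -2×-6 + -4×6 + -2×5 = -22; y[3] = -4×-6 + -2×6 + 4×5 = 32; y[4] = -2×-6 + 4×6 = 36; y[5] = 4×-6 = -24

[-10, -32, -22, 32, 36, -24]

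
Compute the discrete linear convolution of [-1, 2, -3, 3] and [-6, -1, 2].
y[0] = -1×-6 = 6; y[1] = -1×-1 + 2×-6 = -11; y[2] = -1×2 + 2×-1 + -3×-6 = 14; y[3] = 2×2 + -3×-1 + 3×-6 = -11; y[4] = -3×2 + 3×-1 = -9; y[5] = 3×2 = 6

[6, -11, 14, -11, -9, 6]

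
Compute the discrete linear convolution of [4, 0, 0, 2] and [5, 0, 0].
y[0] = 4×5 = 20; y[1] = 4×0 + 0×5 = 0; y[2] = 4×0 + 0×0 + 0×5 = 0; y[3] = 0×0 + 0×0 + 2×5 = 10; y[4] = 0×0 + 2×0 = 0; y[5] = 2×0 = 0

[20, 0, 0, 10, 0, 0]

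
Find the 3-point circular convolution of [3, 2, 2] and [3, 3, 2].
Use y[k] = Σ_j s[j]·t[(k-j) mod 3]. y[0] = 3×3 + 2×2 + 2×3 = 19; y[1] = 3×3 + 2×3 + 2×2 = 19; y[2] = 3×2 + 2×3 + 2×3 = 18. Result: [19, 19, 18]

[19, 19, 18]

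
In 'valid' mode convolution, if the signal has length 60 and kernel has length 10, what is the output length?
'Valid' mode counts only positions where the kernel fully overlaps the signal: m - n + 1 = 60 - 10 + 1 = 51

51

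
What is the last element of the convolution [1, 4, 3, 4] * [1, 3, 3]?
Use y[k] = Σ_i a[i]·b[k-i] at k=5. y[5] = 4×3 = 12

12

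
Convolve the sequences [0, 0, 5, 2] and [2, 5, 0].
y[0] = 0×2 = 0; y[1] = 0×5 + 0×2 = 0; y[2] = 0×0 + 0×5 + 5×2 = 10; y[3] = 0×0 + 5×5 + 2×2 = 29; y[4] = 5×0 + 2×5 = 10; y[5] = 2×0 = 0

[0, 0, 10, 29, 10, 0]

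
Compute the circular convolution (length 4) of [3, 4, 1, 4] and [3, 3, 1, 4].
Use y[k] = Σ_j s[j]·t[(k-j) mod 4]. y[0] = 3×3 + 4×4 + 1×1 + 4×3 = 38; y[1] = 3×3 + 4×3 + 1×4 + 4×1 = 29; y[2] = 3×1 + 4×3 + 1×3 + 4×4 = 34; y[3] = 3×4 + 4×1 + 1×3 + 4×3 = 31. Result: [38, 29, 34, 31]

[38, 29, 34, 31]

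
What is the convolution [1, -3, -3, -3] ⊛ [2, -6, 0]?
y[0] = 1×2 = 2; y[1] = 1×-6 + -3×2 = -12; y[2] = 1×0 + -3×-6 + -3×2 = 12; y[3] = -3×0 + -3×-6 + -3×2 = 12; y[4] = -3×0 + -3×-6 = 18; y[5] = -3×0 = 0

[2, -12, 12, 12, 18, 0]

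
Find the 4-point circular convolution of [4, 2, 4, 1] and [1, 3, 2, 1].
Use y[k] = Σ_j u[j]·v[(k-j) mod 4]. y[0] = 4×1 + 2×1 + 4×2 + 1×3 = 17; y[1] = 4×3 + 2×1 + 4×1 + 1×2 = 20; y[2] = 4×2 + 2×3 + 4×1 + 1×1 = 19; y[3] = 4×1 + 2×2 + 4×3 + 1×1 = 21. Result: [17, 20, 19, 21]

[17, 20, 19, 21]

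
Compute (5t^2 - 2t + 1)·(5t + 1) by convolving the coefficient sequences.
Ascending coefficients: a = [1, -2, 5], b = [1, 5]. c[0] = 1×1 = 1; c[1] = 1×5 + -2×1 = 3; c[2] = -2×5 + 5×1 = -5; c[3] = 5×5 = 25. Result coefficients: [1, 3, -5, 25] → 25t^3 - 5t^2 + 3t + 1

25t^3 - 5t^2 + 3t + 1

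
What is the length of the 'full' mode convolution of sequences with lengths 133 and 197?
Linear/full convolution length: m + n - 1 = 133 + 197 - 1 = 329

329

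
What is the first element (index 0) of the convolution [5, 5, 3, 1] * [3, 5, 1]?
Use y[k] = Σ_i a[i]·b[k-i] at k=0. y[0] = 5×3 = 15

15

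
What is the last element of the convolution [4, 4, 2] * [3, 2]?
Use y[k] = Σ_i a[i]·b[k-i] at k=3. y[3] = 2×2 = 4

4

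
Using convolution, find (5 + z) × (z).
Ascending coefficients: a = [5, 1], b = [0, 1]. c[0] = 5×0 = 0; c[1] = 5×1 + 1×0 = 5; c[2] = 1×1 = 1. Result coefficients: [0, 5, 1] → 5z + z^2

5z + z^2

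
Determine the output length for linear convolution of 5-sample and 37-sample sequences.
Linear/full convolution length: m + n - 1 = 5 + 37 - 1 = 41

41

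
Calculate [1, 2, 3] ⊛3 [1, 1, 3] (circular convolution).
Use y[k] = Σ_j x[j]·h[(k-j) mod 3]. y[0] = 1×1 + 2×3 + 3×1 = 10; y[1] = 1×1 + 2×1 + 3×3 = 12; y[2] = 1×3 + 2×1 + 3×1 = 8. Result: [10, 12, 8]

[10, 12, 8]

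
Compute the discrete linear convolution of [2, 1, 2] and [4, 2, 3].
y[0] = 2×4 = 8; y[1] = 2×2 + 1×4 = 8; y[2] = 2×3 + 1×2 + 2×4 = 16; y[3] = 1×3 + 2×2 = 7; y[4] = 2×3 = 6

[8, 8, 16, 7, 6]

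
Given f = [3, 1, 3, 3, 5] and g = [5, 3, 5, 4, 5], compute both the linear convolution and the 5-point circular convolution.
Linear: y_lin[0] = 3×5 = 15; y_lin[1] = 3×3 + 1×5 = 14; y_lin[2] = 3×5 + 1×3 + 3×5 = 33; y_lin[3] = 3×4 + 1×5 + 3×3 + 3×5 = 41; y_lin[4] = 3×5 + 1×4 + 3×5 + 3×3 + 5×5 = 68; y_lin[5] = 1×5 + 3×4 + 3×5 + 5×3 = 47; y_lin[6] = 3×5 + 3×4 + 5×5 = 52; y_lin[7] = 3×5 + 5×4 = 35; y_lin[8] = 5×5 = 25 → [15, 14, 33, 41, 68, 47, 52, 35, 25]. Circular (length 5): y[0] = 3×5 + 1×5 + 3×4 + 3×5 + 5×3 = 62; y[1] = 3×3 + 1×5 + 3×5 + 3×4 + 5×5 = 66; y[2] = 3×5 + 1×3 + 3×5 + 3×5 + 5×4 = 68; y[3] = 3×4 + 1×5 + 3×3 + 3×5 + 5×5 = 66; y[4] = 3×5 + 1×4 + 3×5 + 3×3 + 5×5 = 68 → [62, 66, 68, 66, 68]

Linear: [15, 14, 33, 41, 68, 47, 52, 35, 25], Circular: [62, 66, 68, 66, 68]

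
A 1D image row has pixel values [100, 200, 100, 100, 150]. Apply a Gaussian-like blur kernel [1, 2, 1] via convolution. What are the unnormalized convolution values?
Convolve image row [100, 200, 100, 100, 150] with kernel [1, 2, 1]: y[0] = 100×1 = 100; y[1] = 100×2 + 200×1 = 400; y[2] = 100×1 + 200×2 + 100×1 = 600; y[3] = 200×1 + 100×2 + 100×1 = 500; y[4] = 100×1 + 100×2 + 150×1 = 450; y[5] = 100×1 + 150×2 = 400; y[6] = 150×1 = 150 → [100, 400, 600, 500, 450, 400, 150]. Normalization factor = sum(kernel) = 4.

[100, 400, 600, 500, 450, 400, 150]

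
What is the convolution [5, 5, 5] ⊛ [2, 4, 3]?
y[0] = 5×2 = 10; y[1] = 5×4 + 5×2 = 30; y[2] = 5×3 + 5×4 + 5×2 = 45; y[3] = 5×3 + 5×4 = 35; y[4] = 5×3 = 15

[10, 30, 45, 35, 15]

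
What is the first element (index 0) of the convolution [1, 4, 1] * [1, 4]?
Use y[k] = Σ_i a[i]·b[k-i] at k=0. y[0] = 1×1 = 1

1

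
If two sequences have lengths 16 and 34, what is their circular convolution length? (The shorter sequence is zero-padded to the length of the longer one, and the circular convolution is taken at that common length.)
Circular convolution (zero-padding the shorter input) has length max(m, n) = max(16, 34) = 34

34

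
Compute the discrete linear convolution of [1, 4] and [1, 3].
y[0] = 1×1 = 1; y[1] = 1×3 + 4×1 = 7; y[2] = 4×3 = 12

[1, 7, 12]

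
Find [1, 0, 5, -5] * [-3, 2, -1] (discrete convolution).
y[0] = 1×-3 = -3; y[1] = 1×2 + 0×-3 = 2; y[2] = 1×-1 + 0×2 + 5×-3 = -16; y[3] = 0×-1 + 5×2 + -5×-3 = 25; y[4] = 5×-1 + -5×2 = -15; y[5] = -5×-1 = 5

[-3, 2, -16, 25, -15, 5]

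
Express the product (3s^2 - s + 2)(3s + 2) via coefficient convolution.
Ascending coefficients: a = [2, -1, 3], b = [2, 3]. c[0] = 2×2 = 4; c[1] = 2×3 + -1×2 = 4; c[2] = -1×3 + 3×2 = 3; c[3] = 3×3 = 9. Result coefficients: [4, 4, 3, 9] → 9s^3 + 3s^2 + 4s + 4

9s^3 + 3s^2 + 4s + 4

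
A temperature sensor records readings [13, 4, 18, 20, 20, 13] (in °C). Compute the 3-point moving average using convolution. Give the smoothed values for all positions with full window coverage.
3-point moving average kernel = [1, 1, 1]. Apply in 'valid' mode (full window coverage): avg[0] = (13 + 4 + 18) / 3 = 11.67; avg[1] = (4 + 18 + 20) / 3 = 14.0; avg[2] = (18 + 20 + 20) / 3 = 19.33; avg[3] = (20 + 20 + 13) / 3 = 17.67. Smoothed values: [11.67, 14.0, 19.33, 17.67]

[11.67, 14.0, 19.33, 17.67]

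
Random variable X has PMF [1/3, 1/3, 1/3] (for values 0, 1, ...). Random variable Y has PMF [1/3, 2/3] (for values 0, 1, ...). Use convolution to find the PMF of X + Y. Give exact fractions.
P(X+Y=k) = Σ_i P(X=i)·P(Y=k-i) — a convolution of [1/3, 1/3, 1/3] and [1/3, 2/3]. P(X+Y=0) = (1/3)×(1/3) = 1/9; P(X+Y=1) = (1/3)×(2/3) + (1/3)×(1/3) = 2/9 + 1/9 = 1/3; P(X+Y=2) = (1/3)×(2/3) + (1/3)×(1/3) = 2/9 + 1/9 = 1/3; P(X+Y=3) = (1/3)×(2/3) = 2/9. PMF: [1/9, 1/3, 1/3, 2/9] (sums to 1 ✓)

[1/9, 1/3, 1/3, 2/9]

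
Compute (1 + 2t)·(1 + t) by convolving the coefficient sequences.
Ascending coefficients: a = [1, 2], b = [1, 1]. c[0] = 1×1 = 1; c[1] = 1×1 + 2×1 = 3; c[2] = 2×1 = 2. Result coefficients: [1, 3, 2] → 1 + 3t + 2t^2

1 + 3t + 2t^2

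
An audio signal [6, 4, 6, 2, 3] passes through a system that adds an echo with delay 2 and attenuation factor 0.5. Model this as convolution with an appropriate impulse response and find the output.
Direct-path + delayed-attenuated-path model → impulse response h = [1, 0, 0.5] (1 at lag 0, 0.5 at lag 2). Output y[n] = x[n] + 0.5·x[n - 2] (with x[n] = 0 outside 0..4): y[0] = 6 + 0.5×0 = 6; y[1] = 4 + 0.5×0 = 4; y[2] = 6 + 0.5×6 = 9.0; y[3] = 2 + 0.5×4 = 4.0; y[4] = 3 + 0.5×6 = 6.0; y[5] = 0 + 0.5×2 = 1.0; y[6] = 0 + 0.5×3 = 1.5. So y = [6, 4, 9.0, 4.0, 6.0, 1.0, 1.5]

[6, 4, 9.0, 4.0, 6.0, 1.0, 1.5]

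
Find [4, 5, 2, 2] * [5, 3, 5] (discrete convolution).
y[0] = 4×5 = 20; y[1] = 4×3 + 5×5 = 37; y[2] = 4×5 + 5×3 + 2×5 = 45; y[3] = 5×5 + 2×3 + 2×5 = 41; y[4] = 2×5 + 2×3 = 16; y[5] = 2×5 = 10

[20, 37, 45, 41, 16, 10]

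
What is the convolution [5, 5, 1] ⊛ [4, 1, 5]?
y[0] = 5×4 = 20; y[1] = 5×1 + 5×4 = 25; y[2] = 5×5 + 5×1 + 1×4 = 34; y[3] = 5×5 + 1×1 = 26; y[4] = 1×5 = 5

[20, 25, 34, 26, 5]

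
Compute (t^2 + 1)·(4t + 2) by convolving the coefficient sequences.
Ascending coefficients: a = [1, 0, 1], b = [2, 4]. c[0] = 1×2 = 2; c[1] = 1×4 + 0×2 = 4; c[2] = 0×4 + 1×2 = 2; c[3] = 1×4 = 4. Result coefficients: [2, 4, 2, 4] → 4t^3 + 2t^2 + 4t + 2

4t^3 + 2t^2 + 4t + 2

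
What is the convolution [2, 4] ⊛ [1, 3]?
y[0] = 2×1 = 2; y[1] = 2×3 + 4×1 = 10; y[2] = 4×3 = 12

[2, 10, 12]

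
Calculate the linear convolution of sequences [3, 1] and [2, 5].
y[0] = 3×2 = 6; y[1] = 3×5 + 1×2 = 17; y[2] = 1×5 = 5

[6, 17, 5]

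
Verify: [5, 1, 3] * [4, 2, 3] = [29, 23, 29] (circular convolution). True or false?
Recompute circular convolution of [5, 1, 3] and [4, 2, 3]: y[0] = 5×4 + 1×3 + 3×2 = 29; y[1] = 5×2 + 1×4 + 3×3 = 23; y[2] = 5×3 + 1×2 + 3×4 = 29 → [29, 23, 29]. Given [29, 23, 29] matches, so answer: Yes

Yes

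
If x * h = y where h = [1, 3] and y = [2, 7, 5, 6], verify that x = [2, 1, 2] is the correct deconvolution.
Forward-compute [2, 1, 2] * [1, 3]: y[0] = 2×1 = 2; y[1] = 2×3 + 1×1 = 7; y[2] = 1×3 + 2×1 = 5; y[3] = 2×3 = 6 → [2, 7, 5, 6]. Matches given y = [2, 7, 5, 6], so verified.

Verified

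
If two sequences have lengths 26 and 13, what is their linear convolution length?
Linear/full convolution length: m + n - 1 = 26 + 13 - 1 = 38

38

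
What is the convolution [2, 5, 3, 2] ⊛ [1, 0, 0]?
y[0] = 2×1 = 2; y[1] = 2×0 + 5×1 = 5; y[2] = 2×0 + 5×0 + 3×1 = 3; y[3] = 5×0 + 3×0 + 2×1 = 2; y[4] = 3×0 + 2×0 = 0; y[5] = 2×0 = 0

[2, 5, 3, 2, 0, 0]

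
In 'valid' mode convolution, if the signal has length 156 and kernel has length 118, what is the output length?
'Valid' mode counts only positions where the kernel fully overlaps the signal: m - n + 1 = 156 - 118 + 1 = 39

39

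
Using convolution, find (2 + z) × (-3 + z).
Ascending coefficients: a = [2, 1], b = [-3, 1]. c[0] = 2×-3 = -6; c[1] = 2×1 + 1×-3 = -1; c[2] = 1×1 = 1. Result coefficients: [-6, -1, 1] → -6 - z + z^2

-6 - z + z^2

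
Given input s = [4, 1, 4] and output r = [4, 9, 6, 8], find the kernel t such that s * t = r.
Output length 4 = len(s) + len(t) - 1 ⇒ len(t) = 2. Solve t forward using t[k] = (r[k] - Σ_{i≥1} s[i]·t[k-i]) / s[0]: t[0] = r[0] / s[0] = 4 / 4 = 1; t[1] = (r[1] - 1×1) / s[0] = (9 - 1×1) / 4 = 2. So t = [1, 2]. Forward-check [4, 1, 4] * [1, 2]: r[0] = 4×1 = 4; r[1] = 4×2 + 1×1 = 9; r[2] = 1×2 + 4×1 = 6; r[3] = 4×2 = 8 → [4, 9, 6, 8] ✓

[1, 2]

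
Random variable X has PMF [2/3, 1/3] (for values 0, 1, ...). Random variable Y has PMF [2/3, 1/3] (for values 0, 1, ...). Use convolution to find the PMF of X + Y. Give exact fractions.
P(X+Y=k) = Σ_i P(X=i)·P(Y=k-i) — a convolution of [2/3, 1/3] and [2/3, 1/3]. P(X+Y=0) = (2/3)×(2/3) = 4/9; P(X+Y=1) = (2/3)×(1/3) + (1/3)×(2/3) = 2/9 + 2/9 = 4/9; P(X+Y=2) = (1/3)×(1/3) = 1/9. PMF: [4/9, 4/9, 1/9] (sums to 1 ✓)

[4/9, 4/9, 1/9]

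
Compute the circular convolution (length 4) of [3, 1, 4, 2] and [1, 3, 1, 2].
Use y[k] = Σ_j u[j]·v[(k-j) mod 4]. y[0] = 3×1 + 1×2 + 4×1 + 2×3 = 15; y[1] = 3×3 + 1×1 + 4×2 + 2×1 = 20; y[2] = 3×1 + 1×3 + 4×1 + 2×2 = 14; y[3] = 3×2 + 1×1 + 4×3 + 2×1 = 21. Result: [15, 20, 14, 21]

[15, 20, 14, 21]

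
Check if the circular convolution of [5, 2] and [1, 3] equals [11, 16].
Recompute circular convolution of [5, 2] and [1, 3]: y[0] = 5×1 + 2×3 = 11; y[1] = 5×3 + 2×1 = 17 → [11, 17]. Compare to given [11, 16]: they differ at index 1: given 16, correct 17, so answer: No

No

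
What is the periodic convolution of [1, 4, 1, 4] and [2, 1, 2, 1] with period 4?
Use y[k] = Σ_j s[j]·t[(k-j) mod 4]. y[0] = 1×2 + 4×1 + 1×2 + 4×1 = 12; y[1] = 1×1 + 4×2 + 1×1 + 4×2 = 18; y[2] = 1×2 + 4×1 + 1×2 + 4×1 = 12; y[3] = 1×1 + 4×2 + 1×1 + 4×2 = 18. Result: [12, 18, 12, 18]

[12, 18, 12, 18]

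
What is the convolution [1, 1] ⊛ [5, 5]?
y[0] = 1×5 = 5; y[1] = 1×5 + 1×5 = 10; y[2] = 1×5 = 5

[5, 10, 5]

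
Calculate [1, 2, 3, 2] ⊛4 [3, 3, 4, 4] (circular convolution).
Use y[k] = Σ_j s[j]·t[(k-j) mod 4]. y[0] = 1×3 + 2×4 + 3×4 + 2×3 = 29; y[1] = 1×3 + 2×3 + 3×4 + 2×4 = 29; y[2] = 1×4 + 2×3 + 3×3 + 2×4 = 27; y[3] = 1×4 + 2×4 + 3×3 + 2×3 = 27. Result: [29, 29, 27, 27]

[29, 29, 27, 27]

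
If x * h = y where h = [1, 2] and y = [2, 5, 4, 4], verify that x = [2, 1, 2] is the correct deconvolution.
Forward-compute [2, 1, 2] * [1, 2]: y[0] = 2×1 = 2; y[1] = 2×2 + 1×1 = 5; y[2] = 1×2 + 2×1 = 4; y[3] = 2×2 = 4 → [2, 5, 4, 4]. Matches given y = [2, 5, 4, 4], so verified.

Verified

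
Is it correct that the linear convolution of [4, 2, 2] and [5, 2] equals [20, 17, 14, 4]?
Recompute linear convolution of [4, 2, 2] and [5, 2]: y[0] = 4×5 = 20; y[1] = 4×2 + 2×5 = 18; y[2] = 2×2 + 2×5 = 14; y[3] = 2×2 = 4 → [20, 18, 14, 4]. Compare to given [20, 17, 14, 4]: they differ at index 1: given 17, correct 18, so answer: No

No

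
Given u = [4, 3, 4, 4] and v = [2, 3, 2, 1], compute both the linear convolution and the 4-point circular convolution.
Linear: y_lin[0] = 4×2 = 8; y_lin[1] = 4×3 + 3×2 = 18; y_lin[2] = 4×2 + 3×3 + 4×2 = 25; y_lin[3] = 4×1 + 3×2 + 4×3 + 4×2 = 30; y_lin[4] = 3×1 + 4×2 + 4×3 = 23; y_lin[5] = 4×1 + 4×2 = 12; y_lin[6] = 4×1 = 4 → [8, 18, 25, 30, 23, 12, 4]. Circular (length 4): y[0] = 4×2 + 3×1 + 4×2 + 4×3 = 31; y[1] = 4×3 + 3×2 + 4×1 + 4×2 = 30; y[2] = 4×2 + 3×3 + 4×2 + 4×1 = 29; y[3] = 4×1 + 3×2 + 4×3 + 4×2 = 30 → [31, 30, 29, 30]

Linear: [8, 18, 25, 30, 23, 12, 4], Circular: [31, 30, 29, 30]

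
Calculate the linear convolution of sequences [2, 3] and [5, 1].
y[0] = 2×5 = 10; y[1] = 2×1 + 3×5 = 17; y[2] = 3×1 = 3

[10, 17, 3]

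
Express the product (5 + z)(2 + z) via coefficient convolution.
Ascending coefficients: a = [5, 1], b = [2, 1]. c[0] = 5×2 = 10; c[1] = 5×1 + 1×2 = 7; c[2] = 1×1 = 1. Result coefficients: [10, 7, 1] → 10 + 7z + z^2

10 + 7z + z^2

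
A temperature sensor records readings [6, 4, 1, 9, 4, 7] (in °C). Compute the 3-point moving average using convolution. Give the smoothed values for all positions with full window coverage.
3-point moving average kernel = [1, 1, 1]. Apply in 'valid' mode (full window coverage): avg[0] = (6 + 4 + 1) / 3 = 3.67; avg[1] = (4 + 1 + 9) / 3 = 4.67; avg[2] = (1 + 9 + 4) / 3 = 4.67; avg[3] = (9 + 4 + 7) / 3 = 6.67. Smoothed values: [3.67, 4.67, 4.67, 6.67]

[3.67, 4.67, 4.67, 6.67]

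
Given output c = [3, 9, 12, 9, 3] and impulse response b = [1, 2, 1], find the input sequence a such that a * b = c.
Deconvolve c=[3, 9, 12, 9, 3] by b=[1, 2, 1]. Since b[0]=1, solve forward: a[0] = c[0] / 1 = 3; a[1] = (c[1] - 3×2) / 1 = 3; a[2] = (c[2] - 3×2 - 3×1) / 1 = 3. So a = [3, 3, 3]. Check by forward convolution: c[0] = 3×1 = 3; c[1] = 3×2 + 3×1 = 9; c[2] = 3×1 + 3×2 + 3×1 = 12; c[3] = 3×1 + 3×2 = 9; c[4] = 3×1 = 3

[3, 3, 3]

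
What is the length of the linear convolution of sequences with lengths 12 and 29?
Linear/full convolution length: m + n - 1 = 12 + 29 - 1 = 40

40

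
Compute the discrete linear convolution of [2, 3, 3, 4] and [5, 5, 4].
y[0] = 2×5 = 10; y[1] = 2×5 + 3×5 = 25; y[2] = 2×4 + 3×5 + 3×5 = 38; y[3] = 3×4 + 3×5 + 4×5 = 47; y[4] = 3×4 + 4×5 = 32; y[5] = 4×4 = 16

[10, 25, 38, 47, 32, 16]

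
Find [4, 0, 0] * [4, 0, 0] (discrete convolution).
y[0] = 4×4 = 16; y[1] = 4×0 + 0×4 = 0; y[2] = 4×0 + 0×0 + 0×4 = 0; y[3] = 0×0 + 0×0 = 0; y[4] = 0×0 = 0

[16, 0, 0, 0, 0]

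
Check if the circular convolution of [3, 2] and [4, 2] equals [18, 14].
Recompute circular convolution of [3, 2] and [4, 2]: y[0] = 3×4 + 2×2 = 16; y[1] = 3×2 + 2×4 = 14 → [16, 14]. Compare to given [18, 14]: they differ at index 0: given 18, correct 16, so answer: No

No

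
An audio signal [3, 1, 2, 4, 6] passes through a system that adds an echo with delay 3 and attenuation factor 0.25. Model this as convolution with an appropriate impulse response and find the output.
Direct-path + delayed-attenuated-path model → impulse response h = [1, 0, 0, 0.25] (1 at lag 0, 0.25 at lag 3). Output y[n] = x[n] + 0.25·x[n - 3] (with x[n] = 0 outside 0..4): y[0] = 3 + 0.25×0 = 3; y[1] = 1 + 0.25×0 = 1; y[2] = 2 + 0.25×0 = 2; y[3] = 4 + 0.25×3 = 4.75; y[4] = 6 + 0.25×1 = 6.25; y[5] = 0 + 0.25×2 = 0.5; y[6] = 0 + 0.25×4 = 1.0; y[7] = 0 + 0.25×6 = 1.5. So y = [3, 1, 2, 4.75, 6.25, 0.5, 1.0, 1.5]

[3, 1, 2, 4.75, 6.25, 0.5, 1.0, 1.5]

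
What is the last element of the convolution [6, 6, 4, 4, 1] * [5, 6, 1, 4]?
Use y[k] = Σ_i a[i]·b[k-i] at k=7. y[7] = 1×4 = 4

4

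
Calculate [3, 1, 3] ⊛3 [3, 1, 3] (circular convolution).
Use y[k] = Σ_j f[j]·g[(k-j) mod 3]. y[0] = 3×3 + 1×3 + 3×1 = 15; y[1] = 3×1 + 1×3 + 3×3 = 15; y[2] = 3×3 + 1×1 + 3×3 = 19. Result: [15, 15, 19]

[15, 15, 19]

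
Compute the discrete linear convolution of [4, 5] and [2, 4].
y[0] = 4×2 = 8; y[1] = 4×4 + 5×2 = 26; y[2] = 5×4 = 20

[8, 26, 20]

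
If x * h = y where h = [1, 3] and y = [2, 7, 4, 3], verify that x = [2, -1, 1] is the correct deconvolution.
Forward-compute [2, -1, 1] * [1, 3]: y[0] = 2×1 = 2; y[1] = 2×3 + -1×1 = 5; y[2] = -1×3 + 1×1 = -2; y[3] = 1×3 = 3 → [2, 5, -2, 3]. Does not match given y = [2, 7, 4, 3].

Not verified. [2, -1, 1] * [1, 3] = [2, 5, -2, 3], which differs from [2, 7, 4, 3] at index 1.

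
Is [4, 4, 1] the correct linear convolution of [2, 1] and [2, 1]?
Recompute linear convolution of [2, 1] and [2, 1]: y[0] = 2×2 = 4; y[1] = 2×1 + 1×2 = 4; y[2] = 1×1 = 1 → [4, 4, 1]. Given [4, 4, 1] matches, so answer: Yes

Yes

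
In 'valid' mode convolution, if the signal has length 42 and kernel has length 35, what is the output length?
'Valid' mode counts only positions where the kernel fully overlaps the signal: m - n + 1 = 42 - 35 + 1 = 8

8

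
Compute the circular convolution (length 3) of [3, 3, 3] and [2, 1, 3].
Use y[k] = Σ_j f[j]·g[(k-j) mod 3]. y[0] = 3×2 + 3×3 + 3×1 = 18; y[1] = 3×1 + 3×2 + 3×3 = 18; y[2] = 3×3 + 3×1 + 3×2 = 18. Result: [18, 18, 18]

[18, 18, 18]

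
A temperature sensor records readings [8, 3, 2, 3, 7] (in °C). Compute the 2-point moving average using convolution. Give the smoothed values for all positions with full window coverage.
2-point moving average kernel = [1, 1]. Apply in 'valid' mode (full window coverage): avg[0] = (8 + 3) / 2 = 5.5; avg[1] = (3 + 2) / 2 = 2.5; avg[2] = (2 + 3) / 2 = 2.5; avg[3] = (3 + 7) / 2 = 5.0. Smoothed values: [5.5, 2.5, 2.5, 5.0]

[5.5, 2.5, 2.5, 5.0]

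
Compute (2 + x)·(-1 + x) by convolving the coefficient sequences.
Ascending coefficients: a = [2, 1], b = [-1, 1]. c[0] = 2×-1 = -2; c[1] = 2×1 + 1×-1 = 1; c[2] = 1×1 = 1. Result coefficients: [-2, 1, 1] → -2 + x + x^2

-2 + x + x^2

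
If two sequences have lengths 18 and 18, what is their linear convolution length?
Linear/full convolution length: m + n - 1 = 18 + 18 - 1 = 35

35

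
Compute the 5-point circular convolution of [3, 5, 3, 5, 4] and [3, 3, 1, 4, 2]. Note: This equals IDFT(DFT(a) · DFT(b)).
Either evaluate y[k] = Σ_j a[j]·b[(k-j) mod 5] directly, or use IDFT(DFT(a) · DFT(b)). y[0] = 3×3 + 5×2 + 3×4 + 5×1 + 4×3 = 48; y[1] = 3×3 + 5×3 + 3×2 + 5×4 + 4×1 = 54; y[2] = 3×1 + 5×3 + 3×3 + 5×2 + 4×4 = 53; y[3] = 3×4 + 5×1 + 3×3 + 5×3 + 4×2 = 49; y[4] = 3×2 + 5×4 + 3×1 + 5×3 + 4×3 = 56. Result: [48, 54, 53, 49, 56]

[48, 54, 53, 49, 56]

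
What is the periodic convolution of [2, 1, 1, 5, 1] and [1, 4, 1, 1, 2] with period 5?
Use y[k] = Σ_j a[j]·b[(k-j) mod 5]. y[0] = 2×1 + 1×2 + 1×1 + 5×1 + 1×4 = 14; y[1] = 2×4 + 1×1 + 1×2 + 5×1 + 1×1 = 17; y[2] = 2×1 + 1×4 + 1×1 + 5×2 + 1×1 = 18; y[3] = 2×1 + 1×1 + 1×4 + 5×1 + 1×2 = 14; y[4] = 2×2 + 1×1 + 1×1 + 5×4 + 1×1 = 27. Result: [14, 17, 18, 14, 27]

[14, 17, 18, 14, 27]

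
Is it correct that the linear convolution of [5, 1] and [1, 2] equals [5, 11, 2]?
Recompute linear convolution of [5, 1] and [1, 2]: y[0] = 5×1 = 5; y[1] = 5×2 + 1×1 = 11; y[2] = 1×2 = 2 → [5, 11, 2]. Given [5, 11, 2] matches, so answer: Yes

Yes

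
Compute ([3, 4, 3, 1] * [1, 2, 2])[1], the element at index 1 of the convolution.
Use y[k] = Σ_i a[i]·b[k-i] at k=1. y[1] = 3×2 + 4×1 = 10

10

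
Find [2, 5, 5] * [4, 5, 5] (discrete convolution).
y[0] = 2×4 = 8; y[1] = 2×5 + 5×4 = 30; y[2] = 2×5 + 5×5 + 5×4 = 55; y[3] = 5×5 + 5×5 = 50; y[4] = 5×5 = 25

[8, 30, 55, 50, 25]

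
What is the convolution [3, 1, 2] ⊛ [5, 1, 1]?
y[0] = 3×5 = 15; y[1] = 3×1 + 1×5 = 8; y[2] = 3×1 + 1×1 + 2×5 = 14; y[3] = 1×1 + 2×1 = 3; y[4] = 2×1 = 2

[15, 8, 14, 3, 2]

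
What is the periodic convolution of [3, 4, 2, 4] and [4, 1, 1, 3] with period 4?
Use y[k] = Σ_j f[j]·g[(k-j) mod 4]. y[0] = 3×4 + 4×3 + 2×1 + 4×1 = 30; y[1] = 3×1 + 4×4 + 2×3 + 4×1 = 29; y[2] = 3×1 + 4×1 + 2×4 + 4×3 = 27; y[3] = 3×3 + 4×1 + 2×1 + 4×4 = 31. Result: [30, 29, 27, 31]

[30, 29, 27, 31]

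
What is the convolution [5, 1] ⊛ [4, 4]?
y[0] = 5×4 = 20; y[1] = 5×4 + 1×4 = 24; y[2] = 1×4 = 4

[20, 24, 4]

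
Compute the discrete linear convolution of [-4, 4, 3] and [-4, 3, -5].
y[0] = -4×-4 = 16; y[1] = -4×3 + 4×-4 = -28; y[2] = -4×-5 + 4×3 + 3×-4 = 20; y[3] = 4×-5 + 3×3 = -11; y[4] = 3×-5 = -15

[16, -28, 20, -11, -15]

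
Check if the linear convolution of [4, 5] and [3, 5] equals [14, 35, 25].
Recompute linear convolution of [4, 5] and [3, 5]: y[0] = 4×3 = 12; y[1] = 4×5 + 5×3 = 35; y[2] = 5×5 = 25 → [12, 35, 25]. Compare to given [14, 35, 25]: they differ at index 0: given 14, correct 12, so answer: No

No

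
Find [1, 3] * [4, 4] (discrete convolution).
y[0] = 1×4 = 4; y[1] = 1×4 + 3×4 = 16; y[2] = 3×4 = 12

[4, 16, 12]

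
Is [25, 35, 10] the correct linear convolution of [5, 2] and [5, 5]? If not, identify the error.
Recompute linear convolution of [5, 2] and [5, 5]: y[0] = 5×5 = 25; y[1] = 5×5 + 2×5 = 35; y[2] = 2×5 = 10 → [25, 35, 10]. Given [25, 35, 10] matches, so answer: Yes

Yes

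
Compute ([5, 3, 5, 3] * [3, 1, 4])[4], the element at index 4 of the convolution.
Use y[k] = Σ_i a[i]·b[k-i] at k=4. y[4] = 5×4 + 3×1 = 23

23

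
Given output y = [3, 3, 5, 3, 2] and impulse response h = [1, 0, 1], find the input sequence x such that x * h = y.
Deconvolve y=[3, 3, 5, 3, 2] by h=[1, 0, 1]. Since h[0]=1, solve forward: x[0] = y[0] / 1 = 3; x[1] = (y[1] - 3×0) / 1 = 3; x[2] = (y[2] - 3×0 - 3×1) / 1 = 2. So x = [3, 3, 2]. Check by forward convolution: y[0] = 3×1 = 3; y[1] = 3×0 + 3×1 = 3; y[2] = 3×1 + 3×0 + 2×1 = 5; y[3] = 3×1 + 2×0 = 3; y[4] = 2×1 = 2

[3, 3, 2]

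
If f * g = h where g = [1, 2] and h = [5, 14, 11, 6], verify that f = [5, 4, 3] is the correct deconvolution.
Forward-compute [5, 4, 3] * [1, 2]: h[0] = 5×1 = 5; h[1] = 5×2 + 4×1 = 14; h[2] = 4×2 + 3×1 = 11; h[3] = 3×2 = 6 → [5, 14, 11, 6]. Matches given h = [5, 14, 11, 6], so verified.

Verified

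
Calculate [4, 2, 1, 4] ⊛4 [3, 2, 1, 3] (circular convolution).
Use y[k] = Σ_j s[j]·t[(k-j) mod 4]. y[0] = 4×3 + 2×3 + 1×1 + 4×2 = 27; y[1] = 4×2 + 2×3 + 1×3 + 4×1 = 21; y[2] = 4×1 + 2×2 + 1×3 + 4×3 = 23; y[3] = 4×3 + 2×1 + 1×2 + 4×3 = 28. Result: [27, 21, 23, 28]

[27, 21, 23, 28]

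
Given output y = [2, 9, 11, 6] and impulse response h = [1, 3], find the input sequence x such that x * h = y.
Deconvolve y=[2, 9, 11, 6] by h=[1, 3]. Since h[0]=1, solve forward: x[0] = y[0] / 1 = 2; x[1] = (y[1] - 2×3) / 1 = 3; x[2] = (y[2] - 3×3) / 1 = 2. So x = [2, 3, 2]. Check by forward convolution: y[0] = 2×1 = 2; y[1] = 2×3 + 3×1 = 9; y[2] = 3×3 + 2×1 = 11; y[3] = 2×3 = 6

[2, 3, 2]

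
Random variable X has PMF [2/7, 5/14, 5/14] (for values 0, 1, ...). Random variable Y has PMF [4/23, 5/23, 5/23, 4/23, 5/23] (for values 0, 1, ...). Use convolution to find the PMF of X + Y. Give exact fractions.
P(X+Y=k) = Σ_i P(X=i)·P(Y=k-i) — a convolution of [2/7, 5/14, 5/14] and [4/23, 5/23, 5/23, 4/23, 5/23]. P(X+Y=0) = (2/7)×(4/23) = 8/161; P(X+Y=1) = (2/7)×(5/23) + (5/14)×(4/23) = 10/161 + 10/161 = 20/161; P(X+Y=2) = (2/7)×(5/23) + (5/14)×(5/23) + (5/14)×(4/23) = 10/161 + 25/322 + 10/161 = 65/322; P(X+Y=3) = (2/7)×(4/23) + (5/14)×(5/23) + (5/14)×(5/23) = 8/161 + 25/322 + 25/322 = 33/161; P(X+Y=4) = (2/7)×(5/23) + (5/14)×(4/23) + (5/14)×(5/23) = 10/161 + 10/161 + 25/322 = 65/322; P(X+Y=5) = (5/14)×(5/23) + (5/14)×(4/23) = 25/322 + 10/161 = 45/322; P(X+Y=6) = (5/14)×(5/23) = 25/322. PMF: [8/161, 20/161, 65/322, 33/161, 65/322, 45/322, 25/322] (sums to 1 ✓)

[8/161, 20/161, 65/322, 33/161, 65/322, 45/322, 25/322]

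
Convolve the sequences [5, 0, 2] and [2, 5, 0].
y[0] = 5×2 = 10; y[1] = 5×5 + 0×2 = 25; y[2] = 5×0 + 0×5 + 2×2 = 4; y[3] = 0×0 + 2×5 = 10; y[4] = 2×0 = 0

[10, 25, 4, 10, 0]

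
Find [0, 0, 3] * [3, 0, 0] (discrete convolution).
y[0] = 0×3 = 0; y[1] = 0×0 + 0×3 = 0; y[2] = 0×0 + 0×0 + 3×3 = 9; y[3] = 0×0 + 3×0 = 0; y[4] = 3×0 = 0

[0, 0, 9, 0, 0]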